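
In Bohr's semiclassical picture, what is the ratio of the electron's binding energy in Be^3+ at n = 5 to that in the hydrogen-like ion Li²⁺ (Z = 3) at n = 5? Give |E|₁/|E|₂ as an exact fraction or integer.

16/9

|E| ∝ Z^2 · n^-2
|E|₁/|E|₂ = (4/3)^2 · (5/5)^-2 = 16/9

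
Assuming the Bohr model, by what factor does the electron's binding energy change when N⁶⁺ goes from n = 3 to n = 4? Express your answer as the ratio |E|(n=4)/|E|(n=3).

9/16

|E| ∝ Z^2 · n^-2; with Z fixed, |E| ∝ n^-2.
|E|(n=4)/|E|(n=3) = (4/3)^-2 = 9/16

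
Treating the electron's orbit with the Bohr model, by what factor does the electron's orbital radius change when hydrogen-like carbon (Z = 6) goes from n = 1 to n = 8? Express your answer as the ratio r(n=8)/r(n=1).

r ∝ Z^-1 · n^2; with Z fixed, r ∝ n^2.
r(n=8)/r(n=1) = (8/1)^2 = 64

64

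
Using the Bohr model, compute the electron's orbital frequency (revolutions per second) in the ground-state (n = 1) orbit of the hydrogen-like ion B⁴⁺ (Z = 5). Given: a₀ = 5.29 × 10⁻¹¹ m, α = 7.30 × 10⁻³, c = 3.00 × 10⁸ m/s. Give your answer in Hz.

r = n²a₀/Z = 1.06 × 10⁻¹¹ m, v = Zαc/n = 1.09 × 10⁷ m/s
f = v/(2πr) = 1.65 × 10¹⁷ Hz

1.65 × 10¹⁷ Hz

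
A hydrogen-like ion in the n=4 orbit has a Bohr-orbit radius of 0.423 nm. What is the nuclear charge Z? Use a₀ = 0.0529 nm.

r_n = n²a₀/Z ⇒ Z = n²a₀/r = 4² × 0.0529 / 0.423 ≈ 2.00
Z = 2

2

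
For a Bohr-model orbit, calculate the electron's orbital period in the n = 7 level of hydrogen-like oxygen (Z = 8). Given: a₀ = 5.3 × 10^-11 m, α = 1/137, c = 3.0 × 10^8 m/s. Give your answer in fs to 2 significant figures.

0.82 fs

r = n²a₀/Z = 7²·5.3 × 10^-11/8 = 3.2 × 10^-10 m
v = Zαc/n = 8·0.0073·3.0 × 10^8/7 = 2.5 × 10^6 m/s
T = 2πr/v = 8.2 × 10^-16 s = 0.82 fs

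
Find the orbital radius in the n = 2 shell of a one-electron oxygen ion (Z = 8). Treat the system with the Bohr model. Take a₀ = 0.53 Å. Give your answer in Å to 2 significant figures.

r_n = n²a₀/Z = 2² × 0.53 / 8
    = 4 × 0.53 / 8 = 0.27 Å

0.27 Å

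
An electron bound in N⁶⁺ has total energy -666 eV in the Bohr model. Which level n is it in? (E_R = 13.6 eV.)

1

E_n = −E_R Z²/n² ⇒ n² = E_R Z²/(−E_n) = 13.6 × 7² / 666 ≈ 1.00
n = 1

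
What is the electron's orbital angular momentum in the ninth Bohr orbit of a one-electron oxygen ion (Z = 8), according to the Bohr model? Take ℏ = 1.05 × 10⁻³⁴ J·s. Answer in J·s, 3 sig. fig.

L_n = nℏ = 9 × 1.05 × 10⁻³⁴ = 9.45 × 10⁻³⁴ J·s

9.45 × 10⁻³⁴ J·s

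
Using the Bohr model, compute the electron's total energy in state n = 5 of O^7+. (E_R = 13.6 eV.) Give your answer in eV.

-34.8 eV

E_n = −E_R·Z²/n² = −13.6 × 8²/5² = -34.8 eV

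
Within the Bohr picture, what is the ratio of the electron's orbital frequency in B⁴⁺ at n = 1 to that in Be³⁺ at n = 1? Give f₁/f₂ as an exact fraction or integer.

f ∝ Z^2 · n^-3
f₁/f₂ = (5/4)^2 · (1/1)^-3 = 25/16

25/16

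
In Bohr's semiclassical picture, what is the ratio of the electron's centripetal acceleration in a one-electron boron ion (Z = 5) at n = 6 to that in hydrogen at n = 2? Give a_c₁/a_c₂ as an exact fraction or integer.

125/81

a_c ∝ Z^3 · n^-4
a_c₁/a_c₂ = (5/1)^3 · (6/2)^-4 = 125/81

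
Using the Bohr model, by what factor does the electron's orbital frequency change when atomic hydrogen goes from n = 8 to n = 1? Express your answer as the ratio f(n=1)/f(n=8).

f ∝ Z^2 · n^-3; with Z fixed, f ∝ n^-3.
f(n=1)/f(n=8) = (1/8)^-3 = 512

512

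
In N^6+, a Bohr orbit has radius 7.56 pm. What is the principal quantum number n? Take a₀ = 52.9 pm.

1

r_n = n²a₀/Z ⇒ n² = rZ/a₀ = 7.56 × 7 / 52.9 ≈ 1.00
n = 1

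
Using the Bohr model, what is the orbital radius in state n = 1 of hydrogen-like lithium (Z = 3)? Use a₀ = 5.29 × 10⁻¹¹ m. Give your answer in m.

1.76 × 10⁻¹¹ m

r_n = n²a₀/Z = 1² × 5.29 × 10⁻¹¹ / 3
    = 1 × 5.29 × 10⁻¹¹ / 3 = 1.76 × 10⁻¹¹ m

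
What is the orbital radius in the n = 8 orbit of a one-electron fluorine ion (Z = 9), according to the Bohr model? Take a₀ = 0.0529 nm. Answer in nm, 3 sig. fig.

0.376 nm

r_n = n²a₀/Z = 8² × 0.0529 / 9
    = 64 × 0.0529 / 9 = 0.376 nm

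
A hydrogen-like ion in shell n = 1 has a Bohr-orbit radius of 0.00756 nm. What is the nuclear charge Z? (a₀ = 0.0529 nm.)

7

r_n = n²a₀/Z ⇒ Z = n²a₀/r = 1² × 0.0529 / 0.00756 ≈ 7.00
Z = 7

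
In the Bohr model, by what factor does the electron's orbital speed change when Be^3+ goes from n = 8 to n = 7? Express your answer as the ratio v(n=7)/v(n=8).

v ∝ Z^1 · n^-1; with Z fixed, v ∝ n^-1.
v(n=7)/v(n=8) = (7/8)^-1 = 8/7

8/7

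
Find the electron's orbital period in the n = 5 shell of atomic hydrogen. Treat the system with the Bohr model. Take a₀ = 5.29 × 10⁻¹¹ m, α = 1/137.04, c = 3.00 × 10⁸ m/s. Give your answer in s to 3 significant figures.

1.90 × 10⁻¹⁴ s

r = n²a₀/Z = 5²·5.29 × 10⁻¹¹/1 = 1.32 × 10⁻⁹ m
v = Zαc/n = 1·0.00730·3.00 × 10⁸/5 = 4.38 × 10⁵ m/s
T = 2πr/v = 1.90 × 10⁻¹⁴ s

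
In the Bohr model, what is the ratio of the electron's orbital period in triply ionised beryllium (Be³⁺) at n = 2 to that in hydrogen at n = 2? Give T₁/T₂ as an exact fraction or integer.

T ∝ Z^-2 · n^3
T₁/T₂ = (4/1)^-2 · (2/2)^3 = 1/16

1/16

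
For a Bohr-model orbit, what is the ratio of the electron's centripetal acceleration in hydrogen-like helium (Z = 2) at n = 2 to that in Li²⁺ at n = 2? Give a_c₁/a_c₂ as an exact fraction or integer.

8/27

a_c ∝ Z^3 · n^-4
a_c₁/a_c₂ = (2/3)^3 · (2/2)^-4 = 8/27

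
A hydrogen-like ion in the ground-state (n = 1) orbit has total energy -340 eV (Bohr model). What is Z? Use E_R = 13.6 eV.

5

E_n = −E_R Z²/n² ⇒ Z² = −E_n n²/E_R = 340 × 1² / 13.6 ≈ 25.00
Z = 5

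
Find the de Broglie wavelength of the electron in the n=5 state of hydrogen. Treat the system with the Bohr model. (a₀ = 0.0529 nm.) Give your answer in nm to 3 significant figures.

The Bohr quantisation condition is nλ = 2πr_n.
r_n = n²a₀/Z = 1.32 nm
λ = 2πr_n/n = 2π·1.32/5 = 1.66 nm

1.66 nm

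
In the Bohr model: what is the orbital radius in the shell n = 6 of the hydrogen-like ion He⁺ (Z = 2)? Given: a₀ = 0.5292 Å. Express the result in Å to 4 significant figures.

9.526 Å

r_n = n²a₀/Z = 6² × 0.5292 / 2
    = 36 × 0.5292 / 2 = 9.526 Å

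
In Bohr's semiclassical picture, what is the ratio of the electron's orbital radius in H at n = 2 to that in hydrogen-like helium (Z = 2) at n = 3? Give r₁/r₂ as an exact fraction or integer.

r ∝ Z^-1 · n^2
r₁/r₂ = (1/2)^-1 · (2/3)^2 = 8/9

8/9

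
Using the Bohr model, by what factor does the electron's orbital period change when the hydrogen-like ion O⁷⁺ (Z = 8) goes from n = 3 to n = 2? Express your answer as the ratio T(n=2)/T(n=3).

T ∝ Z^-2 · n^3; with Z fixed, T ∝ n^3.
T(n=2)/T(n=3) = (2/3)^3 = 8/27

8/27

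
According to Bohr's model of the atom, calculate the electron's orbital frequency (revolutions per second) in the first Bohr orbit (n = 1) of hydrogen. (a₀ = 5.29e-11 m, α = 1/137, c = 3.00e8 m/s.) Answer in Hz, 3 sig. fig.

r = n²a₀/Z = 5.29e-11 m, v = Zαc/n = 2.19e6 m/s
f = v/(2πr) = 6.59e15 Hz

6.59e15 Hz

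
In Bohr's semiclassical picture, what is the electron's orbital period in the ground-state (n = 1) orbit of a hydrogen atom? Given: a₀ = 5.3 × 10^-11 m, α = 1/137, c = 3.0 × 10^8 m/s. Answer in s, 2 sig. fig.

1.5 × 10^-16 s

r = n²a₀/Z = 1²·5.3 × 10^-11/1 = 5.3 × 10^-11 m
v = Zαc/n = 1·0.0073·3.0 × 10^8/1 = 2.2 × 10^6 m/s
T = 2πr/v = 1.5 × 10^-16 s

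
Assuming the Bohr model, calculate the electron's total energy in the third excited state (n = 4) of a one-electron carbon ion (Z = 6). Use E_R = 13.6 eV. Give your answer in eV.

E_n = −E_R·Z²/n² = −13.6 × 6²/4² = -30.6 eV

-30.6 eV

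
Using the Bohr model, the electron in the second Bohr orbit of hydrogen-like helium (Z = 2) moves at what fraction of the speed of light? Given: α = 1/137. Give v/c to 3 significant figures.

0.00730

v_n = Zαc/n, so v/c = Zα/n = 2 × 0.00730 / 2 = 0.00730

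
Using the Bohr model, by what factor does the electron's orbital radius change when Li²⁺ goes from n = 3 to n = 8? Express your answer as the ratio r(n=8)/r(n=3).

64/9

r ∝ Z^-1 · n^2; with Z fixed, r ∝ n^2.
r(n=8)/r(n=3) = (8/3)^2 = 64/9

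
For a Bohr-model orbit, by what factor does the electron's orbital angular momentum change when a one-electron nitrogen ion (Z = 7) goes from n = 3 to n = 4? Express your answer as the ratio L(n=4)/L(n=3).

L = nℏ depends only on n, so L ∝ n.
L(n=4)/L(n=3) = (4/3)^1 = 4/3

4/3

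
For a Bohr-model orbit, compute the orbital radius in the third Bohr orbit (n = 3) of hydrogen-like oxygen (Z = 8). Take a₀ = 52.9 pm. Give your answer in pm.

r_n = n²a₀/Z = 3² × 52.9 / 8
    = 9 × 52.9 / 8 = 59.5 pm

59.5 pm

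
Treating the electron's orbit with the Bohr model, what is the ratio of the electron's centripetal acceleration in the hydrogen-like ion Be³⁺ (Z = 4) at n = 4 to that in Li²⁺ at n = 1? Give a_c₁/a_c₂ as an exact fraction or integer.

1/108

a_c ∝ Z^3 · n^-4
a_c₁/a_c₂ = (4/3)^3 · (4/1)^-4 = 1/108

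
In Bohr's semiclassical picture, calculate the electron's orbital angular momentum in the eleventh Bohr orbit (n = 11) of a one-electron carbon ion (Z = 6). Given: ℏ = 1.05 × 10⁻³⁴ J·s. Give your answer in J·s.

L_n = nℏ = 11 × 1.05 × 10⁻³⁴ = 1.16 × 10⁻³³ J·s

1.16 × 10⁻³³ J·s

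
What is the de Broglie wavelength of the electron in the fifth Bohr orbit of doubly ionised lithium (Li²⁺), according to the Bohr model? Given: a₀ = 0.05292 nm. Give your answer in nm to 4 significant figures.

The Bohr quantisation condition is nλ = 2πr_n.
r_n = n²a₀/Z = 0.4410 nm
λ = 2πr_n/n = 2π·0.4410/5 = 0.5542 nm

0.5542 nm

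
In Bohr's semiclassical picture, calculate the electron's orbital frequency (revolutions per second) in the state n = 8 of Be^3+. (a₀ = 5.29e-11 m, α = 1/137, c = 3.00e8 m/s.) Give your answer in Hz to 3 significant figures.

2.06e14 Hz

r = n²a₀/Z = 8.46e-10 m, v = Zαc/n = 1.09e6 m/s
f = v/(2πr) = 2.06e14 Hz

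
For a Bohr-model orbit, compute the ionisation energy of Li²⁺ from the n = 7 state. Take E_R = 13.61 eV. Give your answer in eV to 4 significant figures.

2.500 eV

E_n = −E_R·Z²/n² = −13.61 × 3²/7² eV = -2.500 eV
Ionisation energy = −E_n = 2.500 eV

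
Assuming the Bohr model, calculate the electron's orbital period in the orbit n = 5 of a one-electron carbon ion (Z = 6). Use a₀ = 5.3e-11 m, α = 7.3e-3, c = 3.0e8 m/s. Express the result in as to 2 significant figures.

530 as

r = n²a₀/Z = 5²·5.3e-11/6 = 2.2e-10 m
v = Zαc/n = 6·0.0073·3.0e8/5 = 2.6e6 m/s
T = 2πr/v = 5.3e-16 s = 530 as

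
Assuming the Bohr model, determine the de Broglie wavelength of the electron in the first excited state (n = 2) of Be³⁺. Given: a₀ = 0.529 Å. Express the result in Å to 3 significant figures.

1.66 Å

The Bohr quantisation condition is nλ = 2πr_n.
r_n = n²a₀/Z = 0.529 Å
λ = 2πr_n/n = 2π·0.529/2 = 1.66 Å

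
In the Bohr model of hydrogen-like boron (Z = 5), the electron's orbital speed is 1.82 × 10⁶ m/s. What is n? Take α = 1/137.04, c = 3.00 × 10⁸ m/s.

6

v_n = Zαc/n ⇒ n = Zαc/v = 5 × 0.00730 × 3.00 × 10⁸ / 1.82 × 10⁶ ≈ 6.01
n = 6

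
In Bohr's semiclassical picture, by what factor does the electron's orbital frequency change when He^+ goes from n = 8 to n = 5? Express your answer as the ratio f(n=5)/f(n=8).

512/125

f ∝ Z^2 · n^-3; with Z fixed, f ∝ n^-3.
f(n=5)/f(n=8) = (5/8)^-3 = 512/125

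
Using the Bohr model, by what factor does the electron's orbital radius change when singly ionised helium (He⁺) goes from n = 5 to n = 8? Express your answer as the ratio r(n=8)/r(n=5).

r ∝ Z^-1 · n^2; with Z fixed, r ∝ n^2.
r(n=8)/r(n=5) = (8/5)^2 = 64/25

64/25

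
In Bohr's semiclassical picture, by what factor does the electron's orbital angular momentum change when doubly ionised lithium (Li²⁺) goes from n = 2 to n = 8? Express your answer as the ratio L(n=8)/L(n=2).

L = nℏ depends only on n, so L ∝ n.
L(n=8)/L(n=2) = (8/2)^1 = 4

4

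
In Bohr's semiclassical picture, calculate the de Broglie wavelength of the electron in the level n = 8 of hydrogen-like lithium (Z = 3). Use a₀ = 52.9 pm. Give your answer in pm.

886 pm

The Bohr quantisation condition is nλ = 2πr_n.
r_n = n²a₀/Z = 1130 pm
λ = 2πr_n/n = 2π·1130/8 = 886 pm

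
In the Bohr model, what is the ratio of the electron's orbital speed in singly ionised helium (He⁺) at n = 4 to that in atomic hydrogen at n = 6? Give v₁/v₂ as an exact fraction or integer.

v ∝ Z^1 · n^-1
v₁/v₂ = (2/1)^1 · (4/6)^-1 = 3

3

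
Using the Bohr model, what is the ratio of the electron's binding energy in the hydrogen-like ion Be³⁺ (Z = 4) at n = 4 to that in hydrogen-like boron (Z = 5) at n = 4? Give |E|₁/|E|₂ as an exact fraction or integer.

|E| ∝ Z^2 · n^-2
|E|₁/|E|₂ = (4/5)^2 · (4/4)^-2 = 16/25

16/25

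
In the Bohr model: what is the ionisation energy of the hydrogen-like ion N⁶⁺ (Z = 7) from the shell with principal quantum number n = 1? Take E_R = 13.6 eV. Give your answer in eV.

666 eV

E_n = −E_R·Z²/n² = −13.6 × 7²/1² eV = -666 eV
Ionisation energy = −E_n = 666 eV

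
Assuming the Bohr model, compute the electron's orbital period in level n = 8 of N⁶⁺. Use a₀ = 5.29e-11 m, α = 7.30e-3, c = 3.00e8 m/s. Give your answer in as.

1590 as

r = n²a₀/Z = 8²·5.29e-11/7 = 4.84e-10 m
v = Zαc/n = 7·0.00730·3.00e8/8 = 1.92e6 m/s
T = 2πr/v = 1.59e-15 s = 1590 as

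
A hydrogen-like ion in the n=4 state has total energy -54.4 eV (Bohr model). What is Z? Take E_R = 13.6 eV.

E_n = −E_R Z²/n² ⇒ Z² = −E_n n²/E_R = 54.4 × 4² / 13.6 ≈ 64.00
Z = 8

8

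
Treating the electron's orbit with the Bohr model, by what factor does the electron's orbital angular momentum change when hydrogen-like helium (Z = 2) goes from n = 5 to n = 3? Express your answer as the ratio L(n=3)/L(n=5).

L = nℏ depends only on n, so L ∝ n.
L(n=3)/L(n=5) = (3/5)^1 = 3/5

3/5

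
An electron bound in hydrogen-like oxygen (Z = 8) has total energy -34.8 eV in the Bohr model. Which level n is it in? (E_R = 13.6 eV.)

E_n = −E_R Z²/n² ⇒ n² = E_R Z²/(−E_n) = 13.6 × 8² / 34.8 ≈ 25.01
n = 5

5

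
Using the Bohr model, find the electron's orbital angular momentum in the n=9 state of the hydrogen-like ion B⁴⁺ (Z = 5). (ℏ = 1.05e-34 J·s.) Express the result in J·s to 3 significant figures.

9.45e-34 J·s

L_n = nℏ = 9 × 1.05e-34 = 9.45e-34 J·s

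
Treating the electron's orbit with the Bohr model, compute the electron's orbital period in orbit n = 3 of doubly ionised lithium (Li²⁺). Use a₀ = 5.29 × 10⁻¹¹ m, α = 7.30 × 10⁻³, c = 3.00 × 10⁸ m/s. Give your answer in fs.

0.455 fs

r = n²a₀/Z = 3²·5.29 × 10⁻¹¹/3 = 1.59 × 10⁻¹⁰ m
v = Zαc/n = 3·0.00730·3.00 × 10⁸/3 = 2.19 × 10⁶ m/s
T = 2πr/v = 4.55 × 10⁻¹⁶ s = 0.455 fs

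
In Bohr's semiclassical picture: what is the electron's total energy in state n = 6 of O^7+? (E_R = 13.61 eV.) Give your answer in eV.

E_n = −E_R·Z²/n² = −13.61 × 8²/6² = -24.20 eV

-24.20 eV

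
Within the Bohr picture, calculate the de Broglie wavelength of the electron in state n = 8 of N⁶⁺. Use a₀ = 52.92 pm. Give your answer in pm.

380.0 pm

The Bohr quantisation condition is nλ = 2πr_n.
r_n = n²a₀/Z = 483.8 pm
λ = 2πr_n/n = 2π·483.8/8 = 380.0 pm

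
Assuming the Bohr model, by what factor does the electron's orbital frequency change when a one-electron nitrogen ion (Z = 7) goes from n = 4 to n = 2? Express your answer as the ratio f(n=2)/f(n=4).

f ∝ Z^2 · n^-3; with Z fixed, f ∝ n^-3.
f(n=2)/f(n=4) = (2/4)^-3 = 8

8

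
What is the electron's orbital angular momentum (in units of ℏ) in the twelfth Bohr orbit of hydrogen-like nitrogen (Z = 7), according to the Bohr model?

L_n = nℏ, so L/ℏ = n = 12.

12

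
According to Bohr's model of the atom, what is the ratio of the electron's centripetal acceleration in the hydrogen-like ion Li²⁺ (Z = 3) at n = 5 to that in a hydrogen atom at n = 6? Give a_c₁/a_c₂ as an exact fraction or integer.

a_c ∝ Z^3 · n^-4
a_c₁/a_c₂ = (3/1)^3 · (5/6)^-4 = 34992/625

34992/625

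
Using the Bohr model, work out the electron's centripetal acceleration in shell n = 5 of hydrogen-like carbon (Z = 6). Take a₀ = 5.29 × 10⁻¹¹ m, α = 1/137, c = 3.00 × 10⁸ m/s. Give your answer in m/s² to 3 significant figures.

r = n²a₀/Z = 2.20 × 10⁻¹⁰ m, v = Zαc/n = 2.63 × 10⁶ m/s
a = v²/r = (2.63 × 10⁶)² / 2.20 × 10⁻¹⁰ = 3.13 × 10²² m/s²

3.13 × 10²² m/s²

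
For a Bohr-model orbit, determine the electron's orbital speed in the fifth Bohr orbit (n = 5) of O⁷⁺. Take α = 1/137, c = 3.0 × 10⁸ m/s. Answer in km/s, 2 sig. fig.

v_n = Zαc/n = 8 × 0.0073 × 3.0 × 10⁸ / 5
    = 3500 km/s

3500 km/s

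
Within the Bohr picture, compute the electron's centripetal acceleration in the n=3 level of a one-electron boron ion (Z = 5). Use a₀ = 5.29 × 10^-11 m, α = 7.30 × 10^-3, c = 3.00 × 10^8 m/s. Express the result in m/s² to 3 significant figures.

1.40 × 10^23 m/s²

r = n²a₀/Z = 9.52 × 10^-11 m, v = Zαc/n = 3.65 × 10^6 m/s
a = v²/r = (3.65 × 10^6)² / 9.52 × 10^-11 = 1.40 × 10^23 m/s²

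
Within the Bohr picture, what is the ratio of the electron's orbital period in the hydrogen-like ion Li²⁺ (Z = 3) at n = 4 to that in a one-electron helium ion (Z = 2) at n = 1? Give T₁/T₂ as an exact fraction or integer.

256/9

T ∝ Z^-2 · n^3
T₁/T₂ = (3/2)^-2 · (4/1)^3 = 256/9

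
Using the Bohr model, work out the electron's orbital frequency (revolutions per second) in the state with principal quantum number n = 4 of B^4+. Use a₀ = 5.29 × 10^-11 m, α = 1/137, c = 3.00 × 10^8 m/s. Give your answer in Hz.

2.57 × 10^15 Hz

r = n²a₀/Z = 1.69 × 10^-10 m, v = Zαc/n = 2.74 × 10^6 m/s
f = v/(2πr) = 2.57 × 10^15 Hz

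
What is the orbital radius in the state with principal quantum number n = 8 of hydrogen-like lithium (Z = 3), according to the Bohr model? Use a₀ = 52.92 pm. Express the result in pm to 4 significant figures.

r_n = n²a₀/Z = 8² × 52.92 / 3
    = 64 × 52.92 / 3 = 1129 pm

1129 pm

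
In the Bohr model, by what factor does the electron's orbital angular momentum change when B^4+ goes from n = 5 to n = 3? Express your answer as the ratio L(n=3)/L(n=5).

3/5

L = nℏ depends only on n, so L ∝ n.
L(n=3)/L(n=5) = (3/5)^1 = 3/5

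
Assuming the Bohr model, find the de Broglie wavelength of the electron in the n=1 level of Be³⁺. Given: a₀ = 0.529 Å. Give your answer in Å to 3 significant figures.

The Bohr quantisation condition is nλ = 2πr_n.
r_n = n²a₀/Z = 0.132 Å
λ = 2πr_n/n = 2π·0.132/1 = 0.831 Å

0.831 Å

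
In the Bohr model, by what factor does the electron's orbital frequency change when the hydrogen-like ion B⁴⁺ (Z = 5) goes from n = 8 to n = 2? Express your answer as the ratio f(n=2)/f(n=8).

64

f ∝ Z^2 · n^-3; with Z fixed, f ∝ n^-3.
f(n=2)/f(n=8) = (2/8)^-3 = 64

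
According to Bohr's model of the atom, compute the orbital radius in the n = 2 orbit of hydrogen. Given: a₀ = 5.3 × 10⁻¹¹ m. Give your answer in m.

2.1 × 10⁻¹⁰ m

r_n = n²a₀/Z = 2² × 5.3 × 10⁻¹¹ / 1
    = 4 × 5.3 × 10⁻¹¹ / 1 = 2.1 × 10⁻¹⁰ m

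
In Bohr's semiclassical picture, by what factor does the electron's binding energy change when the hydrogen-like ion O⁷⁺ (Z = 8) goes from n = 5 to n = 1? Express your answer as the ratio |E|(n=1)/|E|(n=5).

25

|E| ∝ Z^2 · n^-2; with Z fixed, |E| ∝ n^-2.
|E|(n=1)/|E|(n=5) = (1/5)^-2 = 25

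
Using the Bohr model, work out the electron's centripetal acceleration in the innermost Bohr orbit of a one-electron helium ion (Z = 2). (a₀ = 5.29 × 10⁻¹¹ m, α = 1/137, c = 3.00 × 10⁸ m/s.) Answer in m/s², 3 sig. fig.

7.25 × 10²³ m/s²

r = n²a₀/Z = 2.65 × 10⁻¹¹ m, v = Zαc/n = 4.38 × 10⁶ m/s
a = v²/r = (4.38 × 10⁶)² / 2.65 × 10⁻¹¹ = 7.25 × 10²³ m/s²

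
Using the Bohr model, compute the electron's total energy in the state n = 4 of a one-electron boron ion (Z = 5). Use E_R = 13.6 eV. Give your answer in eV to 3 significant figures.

E_n = −E_R·Z²/n² = −13.6 × 5²/4² = -21.2 eV

-21.2 eV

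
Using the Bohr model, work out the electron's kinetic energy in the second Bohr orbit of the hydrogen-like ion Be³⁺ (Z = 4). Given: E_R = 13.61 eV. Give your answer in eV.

For a Coulomb orbit the virial theorem gives K = −E_n.
E_n = −E_R·Z²/n², so K = E_R·Z²/n² = 13.61 × 4²/2² = 54.44 eV

54.44 eV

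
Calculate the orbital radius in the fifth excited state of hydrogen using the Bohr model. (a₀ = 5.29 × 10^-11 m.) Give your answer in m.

1.90 × 10^-9 m

r_n = n²a₀/Z = 6² × 5.29 × 10^-11 / 1
    = 36 × 5.29 × 10^-11 / 1 = 1.90 × 10^-9 m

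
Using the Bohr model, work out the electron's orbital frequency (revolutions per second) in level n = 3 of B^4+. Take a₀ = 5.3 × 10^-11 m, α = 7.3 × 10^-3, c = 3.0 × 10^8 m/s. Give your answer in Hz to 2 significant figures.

6.1 × 10^15 Hz

r = n²a₀/Z = 9.5 × 10^-11 m, v = Zαc/n = 3.6 × 10^6 m/s
f = v/(2πr) = 6.1 × 10^15 Hz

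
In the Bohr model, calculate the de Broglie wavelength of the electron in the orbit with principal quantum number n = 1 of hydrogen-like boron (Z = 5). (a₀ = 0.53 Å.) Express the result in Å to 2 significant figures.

0.67 Å

The Bohr quantisation condition is nλ = 2πr_n.
r_n = n²a₀/Z = 0.11 Å
λ = 2πr_n/n = 2π·0.11/1 = 0.67 Å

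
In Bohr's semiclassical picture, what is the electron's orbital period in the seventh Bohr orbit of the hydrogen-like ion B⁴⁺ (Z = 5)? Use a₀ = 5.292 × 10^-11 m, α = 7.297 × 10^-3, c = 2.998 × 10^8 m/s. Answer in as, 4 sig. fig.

r = n²a₀/Z = 7²·5.292 × 10^-11/5 = 5.186 × 10^-10 m
v = Zαc/n = 5·0.007297·2.998 × 10^8/7 = 1.563 × 10^6 m/s
T = 2πr/v = 2.085 × 10^-15 s = 2085 as

2085 as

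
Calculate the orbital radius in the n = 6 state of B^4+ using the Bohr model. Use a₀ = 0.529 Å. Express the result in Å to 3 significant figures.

r_n = n²a₀/Z = 6² × 0.529 / 5
    = 36 × 0.529 / 5 = 3.81 Å

3.81 Å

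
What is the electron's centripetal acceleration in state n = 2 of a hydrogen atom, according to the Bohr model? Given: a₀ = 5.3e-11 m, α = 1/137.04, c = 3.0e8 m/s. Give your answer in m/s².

5.7e21 m/s²

r = n²a₀/Z = 2.1e-10 m, v = Zαc/n = 1.1e6 m/s
a = v²/r = (1.1e6)² / 2.1e-10 = 5.7e21 m/s²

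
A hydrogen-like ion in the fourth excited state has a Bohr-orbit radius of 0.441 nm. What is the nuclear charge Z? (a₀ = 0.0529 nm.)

r_n = n²a₀/Z ⇒ Z = n²a₀/r = 5² × 0.0529 / 0.441 ≈ 3.00
Z = 3

3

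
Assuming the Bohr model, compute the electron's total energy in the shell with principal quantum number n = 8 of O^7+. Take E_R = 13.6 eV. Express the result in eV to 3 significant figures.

-13.6 eV

E_n = −E_R·Z²/n² = −13.6 × 8²/8² = -13.6 eV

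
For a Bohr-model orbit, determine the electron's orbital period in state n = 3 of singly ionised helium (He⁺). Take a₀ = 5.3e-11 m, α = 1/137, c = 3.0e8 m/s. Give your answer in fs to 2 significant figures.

1.0 fs

r = n²a₀/Z = 3²·5.3e-11/2 = 2.4e-10 m
v = Zαc/n = 2·0.0073·3.0e8/3 = 1.5e6 m/s
T = 2πr/v = 1.0e-15 s = 1.0 fs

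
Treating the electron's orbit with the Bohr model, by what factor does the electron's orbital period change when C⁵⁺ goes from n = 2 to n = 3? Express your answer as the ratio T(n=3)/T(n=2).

27/8

T ∝ Z^-2 · n^3; with Z fixed, T ∝ n^3.
T(n=3)/T(n=2) = (3/2)^3 = 27/8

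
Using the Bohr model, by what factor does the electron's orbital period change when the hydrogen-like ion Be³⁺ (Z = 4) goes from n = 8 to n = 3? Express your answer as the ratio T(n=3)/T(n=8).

T ∝ Z^-2 · n^3; with Z fixed, T ∝ n^3.
T(n=3)/T(n=8) = (3/8)^3 = 27/512

27/512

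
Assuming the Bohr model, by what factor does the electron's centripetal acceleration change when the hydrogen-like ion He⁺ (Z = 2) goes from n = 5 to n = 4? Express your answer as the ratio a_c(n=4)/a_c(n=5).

a_c ∝ Z^3 · n^-4; with Z fixed, a_c ∝ n^-4.
a_c(n=4)/a_c(n=5) = (4/5)^-4 = 625/256

625/256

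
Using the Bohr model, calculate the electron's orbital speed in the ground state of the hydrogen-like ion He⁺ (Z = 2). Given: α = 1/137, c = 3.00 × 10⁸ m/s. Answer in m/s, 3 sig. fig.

v_n = Zαc/n = 2 × 0.00730 × 3.00 × 10⁸ / 1
    = 4.38 × 10⁶ m/s

4.38 × 10⁶ m/s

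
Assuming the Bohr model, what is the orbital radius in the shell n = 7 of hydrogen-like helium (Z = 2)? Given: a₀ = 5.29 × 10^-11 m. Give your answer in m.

r_n = n²a₀/Z = 7² × 5.29 × 10^-11 / 2
    = 49 × 5.29 × 10^-11 / 2 = 1.30 × 10^-9 m

1.30 × 10^-9 m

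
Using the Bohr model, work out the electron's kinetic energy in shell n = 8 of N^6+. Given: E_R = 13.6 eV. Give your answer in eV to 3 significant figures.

10.4 eV

For a Coulomb orbit the virial theorem gives K = −E_n.
E_n = −E_R·Z²/n², so K = E_R·Z²/n² = 13.6 × 7²/8² = 10.4 eV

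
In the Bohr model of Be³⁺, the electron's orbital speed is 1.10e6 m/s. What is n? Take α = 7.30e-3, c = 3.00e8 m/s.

8

v_n = Zαc/n ⇒ n = Zαc/v = 4 × 0.00730 × 3.00e8 / 1.10e6 ≈ 7.96
n = 8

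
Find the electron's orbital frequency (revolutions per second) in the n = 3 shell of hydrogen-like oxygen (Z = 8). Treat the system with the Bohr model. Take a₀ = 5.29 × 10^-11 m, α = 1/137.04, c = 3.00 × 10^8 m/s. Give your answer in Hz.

1.56 × 10^16 Hz

r = n²a₀/Z = 5.95 × 10^-11 m, v = Zαc/n = 5.84 × 10^6 m/s
f = v/(2πr) = 1.56 × 10^16 Hz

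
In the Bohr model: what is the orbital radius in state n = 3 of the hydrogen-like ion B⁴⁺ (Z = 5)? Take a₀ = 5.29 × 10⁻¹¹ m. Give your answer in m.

r_n = n²a₀/Z = 3² × 5.29 × 10⁻¹¹ / 5
    = 9 × 5.29 × 10⁻¹¹ / 5 = 9.52 × 10⁻¹¹ m

9.52 × 10⁻¹¹ m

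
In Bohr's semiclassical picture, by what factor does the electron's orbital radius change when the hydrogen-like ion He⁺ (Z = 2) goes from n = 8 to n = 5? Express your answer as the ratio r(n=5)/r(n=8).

25/64

r ∝ Z^-1 · n^2; with Z fixed, r ∝ n^2.
r(n=5)/r(n=8) = (5/8)^2 = 25/64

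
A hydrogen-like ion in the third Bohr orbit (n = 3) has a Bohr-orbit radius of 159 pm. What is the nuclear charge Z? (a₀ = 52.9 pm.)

r_n = n²a₀/Z ⇒ Z = n²a₀/r = 3² × 52.9 / 159 ≈ 2.99
Z = 3

3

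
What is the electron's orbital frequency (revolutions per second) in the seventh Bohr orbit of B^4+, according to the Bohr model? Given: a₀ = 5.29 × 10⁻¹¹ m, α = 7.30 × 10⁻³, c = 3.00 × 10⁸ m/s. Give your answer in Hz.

4.80 × 10¹⁴ Hz

r = n²a₀/Z = 5.18 × 10⁻¹⁰ m, v = Zαc/n = 1.56 × 10⁶ m/s
f = v/(2πr) = 4.80 × 10¹⁴ Hz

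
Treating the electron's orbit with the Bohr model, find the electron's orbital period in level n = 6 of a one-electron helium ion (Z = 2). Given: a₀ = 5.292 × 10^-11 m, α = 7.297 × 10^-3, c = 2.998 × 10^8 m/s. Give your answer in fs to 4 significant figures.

r = n²a₀/Z = 6²·5.292 × 10^-11/2 = 9.526 × 10^-10 m
v = Zαc/n = 2·0.007297·2.998 × 10^8/6 = 7.292 × 10^5 m/s
T = 2πr/v = 8.208 × 10^-15 s = 8.208 fs

8.208 fs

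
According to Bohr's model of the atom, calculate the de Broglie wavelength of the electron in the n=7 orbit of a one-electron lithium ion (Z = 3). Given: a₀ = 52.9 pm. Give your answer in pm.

776 pm

The Bohr quantisation condition is nλ = 2πr_n.
r_n = n²a₀/Z = 864 pm
λ = 2πr_n/n = 2π·864/7 = 776 pm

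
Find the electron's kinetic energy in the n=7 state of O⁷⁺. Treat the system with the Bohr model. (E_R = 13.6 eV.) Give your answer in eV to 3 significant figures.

For a Coulomb orbit the virial theorem gives K = −E_n.
E_n = −E_R·Z²/n², so K = E_R·Z²/n² = 13.6 × 8²/7² = 17.8 eV

17.8 eV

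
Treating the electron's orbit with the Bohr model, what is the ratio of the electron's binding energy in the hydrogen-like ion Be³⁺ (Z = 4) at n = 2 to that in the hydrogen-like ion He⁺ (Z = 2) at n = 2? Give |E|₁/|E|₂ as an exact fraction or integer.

|E| ∝ Z^2 · n^-2
|E|₁/|E|₂ = (4/2)^2 · (2/2)^-2 = 4

4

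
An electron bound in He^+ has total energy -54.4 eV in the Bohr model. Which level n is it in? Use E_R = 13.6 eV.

E_n = −E_R Z²/n² ⇒ n² = E_R Z²/(−E_n) = 13.6 × 2² / 54.4 ≈ 1.00
n = 1

1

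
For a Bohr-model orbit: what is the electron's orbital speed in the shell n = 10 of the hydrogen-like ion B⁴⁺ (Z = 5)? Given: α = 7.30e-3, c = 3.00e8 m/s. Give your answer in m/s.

1.09e6 m/s

v_n = Zαc/n = 5 × 0.00730 × 3.00e8 / 10
    = 1.09e6 m/s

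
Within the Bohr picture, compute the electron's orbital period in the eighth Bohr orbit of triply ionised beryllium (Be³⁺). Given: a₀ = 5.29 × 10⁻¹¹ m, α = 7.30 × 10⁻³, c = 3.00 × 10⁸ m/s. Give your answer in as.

r = n²a₀/Z = 8²·5.29 × 10⁻¹¹/4 = 8.46 × 10⁻¹⁰ m
v = Zαc/n = 4·0.00730·3.00 × 10⁸/8 = 1.09 × 10⁶ m/s
T = 2πr/v = 4.86 × 10⁻¹⁵ s = 4860 as

4860 as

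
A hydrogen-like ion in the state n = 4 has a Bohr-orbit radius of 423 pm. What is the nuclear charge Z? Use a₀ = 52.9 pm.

2

r_n = n²a₀/Z ⇒ Z = n²a₀/r = 4² × 52.9 / 423 ≈ 2.00
Z = 2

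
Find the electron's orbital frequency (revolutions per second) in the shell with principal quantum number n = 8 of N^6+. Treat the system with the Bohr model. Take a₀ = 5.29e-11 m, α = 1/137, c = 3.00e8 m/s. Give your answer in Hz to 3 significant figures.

6.31e14 Hz

r = n²a₀/Z = 4.84e-10 m, v = Zαc/n = 1.92e6 m/s
f = v/(2πr) = 6.31e14 Hz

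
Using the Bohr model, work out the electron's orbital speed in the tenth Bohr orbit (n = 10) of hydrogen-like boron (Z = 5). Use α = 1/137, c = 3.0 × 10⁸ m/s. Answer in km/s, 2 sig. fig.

1100 km/s

v_n = Zαc/n = 5 × 0.0073 × 3.0 × 10⁸ / 10
    = 1100 km/s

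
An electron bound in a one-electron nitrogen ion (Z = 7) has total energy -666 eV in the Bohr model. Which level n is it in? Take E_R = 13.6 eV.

1

E_n = −E_R Z²/n² ⇒ n² = E_R Z²/(−E_n) = 13.6 × 7² / 666 ≈ 1.00
n = 1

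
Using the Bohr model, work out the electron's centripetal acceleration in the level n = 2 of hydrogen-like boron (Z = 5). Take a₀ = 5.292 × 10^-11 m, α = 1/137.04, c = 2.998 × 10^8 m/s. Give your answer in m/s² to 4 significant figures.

7.065 × 10^23 m/s²

r = n²a₀/Z = 4.234 × 10^-11 m, v = Zαc/n = 5.469 × 10^6 m/s
a = v²/r = (5.469 × 10^6)² / 4.234 × 10^-11 = 7.065 × 10^23 m/s²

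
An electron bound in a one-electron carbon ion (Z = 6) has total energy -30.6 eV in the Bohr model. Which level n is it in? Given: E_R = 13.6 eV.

E_n = −E_R Z²/n² ⇒ n² = E_R Z²/(−E_n) = 13.6 × 6² / 30.6 ≈ 16.00
n = 4

4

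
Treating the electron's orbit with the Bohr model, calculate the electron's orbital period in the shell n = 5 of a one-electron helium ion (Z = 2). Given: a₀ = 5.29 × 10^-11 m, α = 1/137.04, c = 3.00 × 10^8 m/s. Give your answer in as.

r = n²a₀/Z = 5²·5.29 × 10^-11/2 = 6.61 × 10^-10 m
v = Zαc/n = 2·0.00730·3.00 × 10^8/5 = 8.76 × 10^5 m/s
T = 2πr/v = 4.74 × 10^-15 s = 4740 as

4740 as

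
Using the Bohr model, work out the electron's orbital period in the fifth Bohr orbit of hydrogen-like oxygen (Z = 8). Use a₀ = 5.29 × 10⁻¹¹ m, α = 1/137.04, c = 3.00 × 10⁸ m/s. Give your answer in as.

r = n²a₀/Z = 5²·5.29 × 10⁻¹¹/8 = 1.65 × 10⁻¹⁰ m
v = Zαc/n = 8·0.00730·3.00 × 10⁸/5 = 3.50 × 10⁶ m/s
T = 2πr/v = 2.97 × 10⁻¹⁶ s = 297 as

297 as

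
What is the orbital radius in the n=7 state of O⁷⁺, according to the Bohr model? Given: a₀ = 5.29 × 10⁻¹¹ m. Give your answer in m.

r_n = n²a₀/Z = 7² × 5.29 × 10⁻¹¹ / 8
    = 49 × 5.29 × 10⁻¹¹ / 8 = 3.24 × 10⁻¹⁰ m

3.24 × 10⁻¹⁰ m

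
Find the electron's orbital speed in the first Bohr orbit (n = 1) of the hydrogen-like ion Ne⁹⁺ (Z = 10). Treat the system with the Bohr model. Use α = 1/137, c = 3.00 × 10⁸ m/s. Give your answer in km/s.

v_n = Zαc/n = 10 × 0.00730 × 3.00 × 10⁸ / 1
    = 2.19 × 10⁴ km/s

2.19 × 10⁴ km/s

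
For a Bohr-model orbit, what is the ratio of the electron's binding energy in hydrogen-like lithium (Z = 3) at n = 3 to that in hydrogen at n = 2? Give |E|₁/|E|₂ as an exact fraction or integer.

|E| ∝ Z^2 · n^-2
|E|₁/|E|₂ = (3/1)^2 · (3/2)^-2 = 4

4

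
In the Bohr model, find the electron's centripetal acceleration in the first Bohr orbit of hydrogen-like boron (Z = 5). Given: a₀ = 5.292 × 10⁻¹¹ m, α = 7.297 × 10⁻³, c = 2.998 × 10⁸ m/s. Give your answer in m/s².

1.130 × 10²⁵ m/s²

r = n²a₀/Z = 1.058 × 10⁻¹¹ m, v = Zαc/n = 1.094 × 10⁷ m/s
a = v²/r = (1.094 × 10⁷)² / 1.058 × 10⁻¹¹ = 1.130 × 10²⁵ m/s²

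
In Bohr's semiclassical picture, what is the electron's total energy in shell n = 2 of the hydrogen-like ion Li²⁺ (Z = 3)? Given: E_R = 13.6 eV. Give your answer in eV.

E_n = −E_R·Z²/n² = −13.6 × 3²/2² = -30.6 eV

-30.6 eV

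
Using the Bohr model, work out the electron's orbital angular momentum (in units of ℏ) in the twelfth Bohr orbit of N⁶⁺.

12

L_n = nℏ, so L/ℏ = n = 12.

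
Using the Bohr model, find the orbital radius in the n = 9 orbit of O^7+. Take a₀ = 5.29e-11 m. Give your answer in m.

5.36e-10 m

r_n = n²a₀/Z = 9² × 5.29e-11 / 8
    = 81 × 5.29e-11 / 8 = 5.36e-10 m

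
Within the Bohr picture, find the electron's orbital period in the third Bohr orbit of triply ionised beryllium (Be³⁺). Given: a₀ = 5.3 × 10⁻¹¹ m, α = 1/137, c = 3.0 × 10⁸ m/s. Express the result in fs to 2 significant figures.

0.26 fs

r = n²a₀/Z = 3²·5.3 × 10⁻¹¹/4 = 1.2 × 10⁻¹⁰ m
v = Zαc/n = 4·0.0073·3.0 × 10⁸/3 = 2.9 × 10⁶ m/s
T = 2πr/v = 2.6 × 10⁻¹⁶ s = 0.26 fs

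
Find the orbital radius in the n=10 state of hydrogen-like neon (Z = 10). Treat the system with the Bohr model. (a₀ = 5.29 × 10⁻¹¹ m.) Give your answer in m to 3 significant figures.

5.29 × 10⁻¹⁰ m

r_n = n²a₀/Z = 10² × 5.29 × 10⁻¹¹ / 10
    = 100 × 5.29 × 10⁻¹¹ / 10 = 5.29 × 10⁻¹⁰ m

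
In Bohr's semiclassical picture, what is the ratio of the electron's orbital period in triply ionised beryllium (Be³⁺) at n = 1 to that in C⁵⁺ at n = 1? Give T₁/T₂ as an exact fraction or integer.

T ∝ Z^-2 · n^3
T₁/T₂ = (4/6)^-2 · (1/1)^3 = 9/4

9/4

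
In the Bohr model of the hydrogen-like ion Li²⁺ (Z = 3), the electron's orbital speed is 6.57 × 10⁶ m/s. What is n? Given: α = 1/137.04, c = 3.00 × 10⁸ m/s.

v_n = Zαc/n ⇒ n = Zαc/v = 3 × 0.00730 × 3.00 × 10⁸ / 6.57 × 10⁶ ≈ 1.00
n = 1

1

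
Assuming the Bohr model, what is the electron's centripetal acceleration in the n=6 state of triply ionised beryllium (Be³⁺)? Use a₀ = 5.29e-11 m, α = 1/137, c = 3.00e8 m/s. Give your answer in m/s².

r = n²a₀/Z = 4.76e-10 m, v = Zαc/n = 1.46e6 m/s
a = v²/r = (1.46e6)² / 4.76e-10 = 4.48e21 m/s²

4.48e21 m/s²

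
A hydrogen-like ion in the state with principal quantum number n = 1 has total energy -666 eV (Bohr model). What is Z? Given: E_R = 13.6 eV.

7

E_n = −E_R Z²/n² ⇒ Z² = −E_n n²/E_R = 666 × 1² / 13.6 ≈ 48.97
Z = 7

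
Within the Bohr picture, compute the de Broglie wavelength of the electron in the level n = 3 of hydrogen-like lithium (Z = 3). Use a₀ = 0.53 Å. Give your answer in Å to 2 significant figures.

3.3 Å

The Bohr quantisation condition is nλ = 2πr_n.
r_n = n²a₀/Z = 1.6 Å
λ = 2πr_n/n = 2π·1.6/3 = 3.3 Å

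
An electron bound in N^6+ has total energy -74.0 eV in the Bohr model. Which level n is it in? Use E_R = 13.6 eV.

E_n = −E_R Z²/n² ⇒ n² = E_R Z²/(−E_n) = 13.6 × 7² / 74.0 ≈ 9.01
n = 3

3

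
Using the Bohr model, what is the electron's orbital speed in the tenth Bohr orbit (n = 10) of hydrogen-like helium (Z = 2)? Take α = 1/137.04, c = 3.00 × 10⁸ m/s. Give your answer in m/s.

v_n = Zαc/n = 2 × 0.00730 × 3.00 × 10⁸ / 10
    = 4.38 × 10⁵ m/s

4.38 × 10⁵ m/s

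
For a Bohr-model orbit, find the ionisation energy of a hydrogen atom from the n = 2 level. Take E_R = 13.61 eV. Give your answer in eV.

3.402 eV

E_n = −E_R·Z²/n² = −13.61 × 1²/2² eV = -3.402 eV
Ionisation energy = −E_n = 3.402 eV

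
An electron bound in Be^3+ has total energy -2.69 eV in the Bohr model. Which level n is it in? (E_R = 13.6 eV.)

9

E_n = −E_R Z²/n² ⇒ n² = E_R Z²/(−E_n) = 13.6 × 4² / 2.69 ≈ 80.89
n = 9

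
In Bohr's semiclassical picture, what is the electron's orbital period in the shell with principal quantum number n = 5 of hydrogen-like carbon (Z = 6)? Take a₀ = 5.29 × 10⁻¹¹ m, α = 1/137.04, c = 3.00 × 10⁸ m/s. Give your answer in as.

r = n²a₀/Z = 5²·5.29 × 10⁻¹¹/6 = 2.20 × 10⁻¹⁰ m
v = Zαc/n = 6·0.00730·3.00 × 10⁸/5 = 2.63 × 10⁶ m/s
T = 2πr/v = 5.27 × 10⁻¹⁶ s = 527 as

527 as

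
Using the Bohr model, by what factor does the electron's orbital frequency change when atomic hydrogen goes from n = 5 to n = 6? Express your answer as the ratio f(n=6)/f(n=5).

f ∝ Z^2 · n^-3; with Z fixed, f ∝ n^-3.
f(n=6)/f(n=5) = (6/5)^-3 = 125/216

125/216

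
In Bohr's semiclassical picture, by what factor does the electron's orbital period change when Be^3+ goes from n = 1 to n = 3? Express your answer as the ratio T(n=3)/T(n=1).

T ∝ Z^-2 · n^3; with Z fixed, T ∝ n^3.
T(n=3)/T(n=1) = (3/1)^3 = 27

27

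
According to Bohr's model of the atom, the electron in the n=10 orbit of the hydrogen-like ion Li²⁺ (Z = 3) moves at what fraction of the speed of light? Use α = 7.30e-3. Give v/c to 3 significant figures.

v_n = Zαc/n, so v/c = Zα/n = 3 × 0.00730 / 10 = 0.00219

0.00219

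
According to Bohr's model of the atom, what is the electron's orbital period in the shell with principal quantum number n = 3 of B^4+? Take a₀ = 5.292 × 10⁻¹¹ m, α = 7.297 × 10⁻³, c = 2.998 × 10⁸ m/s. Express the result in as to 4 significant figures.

164.2 as

r = n²a₀/Z = 3²·5.292 × 10⁻¹¹/5 = 9.526 × 10⁻¹¹ m
v = Zαc/n = 5·0.007297·2.998 × 10⁸/3 = 3.646 × 10⁶ m/s
T = 2πr/v = 1.642 × 10⁻¹⁶ s = 164.2 as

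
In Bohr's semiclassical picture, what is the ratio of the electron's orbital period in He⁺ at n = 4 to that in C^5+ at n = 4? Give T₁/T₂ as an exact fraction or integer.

9

T ∝ Z^-2 · n^3
T₁/T₂ = (2/6)^-2 · (4/4)^3 = 9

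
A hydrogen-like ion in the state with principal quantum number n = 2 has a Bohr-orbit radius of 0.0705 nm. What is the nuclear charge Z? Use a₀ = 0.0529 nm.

3

r_n = n²a₀/Z ⇒ Z = n²a₀/r = 2² × 0.0529 / 0.0705 ≈ 3.00
Z = 3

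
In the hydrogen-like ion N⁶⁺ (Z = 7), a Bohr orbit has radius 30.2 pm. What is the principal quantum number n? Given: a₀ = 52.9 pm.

2

r_n = n²a₀/Z ⇒ n² = rZ/a₀ = 30.2 × 7 / 52.9 ≈ 4.00
n = 2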